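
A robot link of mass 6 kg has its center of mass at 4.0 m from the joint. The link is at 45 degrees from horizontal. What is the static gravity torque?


tau = m*g*L*cos(angle)
= 6 * 9.81 * 4.0 * cos(45 deg)
= 6 * 9.81 * 4.0 * 0.7071
= 166.4812 Nm


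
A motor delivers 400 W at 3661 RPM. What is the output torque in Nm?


omega = 3661 * 2*pi/60 = 383.379 rad/s
tau = P / omega = 400 / 383.379
= 1.0434 Nm


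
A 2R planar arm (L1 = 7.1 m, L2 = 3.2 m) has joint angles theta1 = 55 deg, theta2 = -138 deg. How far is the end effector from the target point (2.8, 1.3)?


End effector via forward kinematics:
x = L1*cos(t1) + L2*cos(t1+t2) = 4.4624
y = L1*sin(t1) + L2*sin(t1+t2) = 2.6398
Distance to target:
d = sqrt((2.8 - 4.4624)^2 + (1.3 - 2.6398)^2)
= sqrt(2.7635 + 1.7951)
= 2.1351 m


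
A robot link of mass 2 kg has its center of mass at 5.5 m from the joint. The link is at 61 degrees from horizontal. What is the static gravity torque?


tau = m*g*L*cos(angle)
= 2 * 9.81 * 5.5 * cos(61 deg)
= 2 * 9.81 * 5.5 * 0.4848
= 52.3158 Nm


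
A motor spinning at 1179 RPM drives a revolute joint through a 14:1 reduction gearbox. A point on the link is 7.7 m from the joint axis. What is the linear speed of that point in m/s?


omega_motor = 1179 * 2*pi/60 = 123.4646 rad/s
omega_joint = omega_motor / 14 = 8.8189 rad/s
v = omega_joint * r = 8.8189 * 7.7
= 67.9055 m/s


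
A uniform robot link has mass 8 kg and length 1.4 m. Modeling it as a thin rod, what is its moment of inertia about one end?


I = (1/3) * m * L^2
= (1/3) * 8 * 1.4^2
= 0.333333 * 8 * 1.96
= 5.2267 kg*m^2


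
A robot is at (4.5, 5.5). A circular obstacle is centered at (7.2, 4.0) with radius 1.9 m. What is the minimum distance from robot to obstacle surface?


center_dist = sqrt((4.5-7.2)^2 + (5.5-4.0)^2)
= sqrt(7.29 + 2.25)
= 3.0887
min_dist = center_dist - radius = 3.0887 - 1.9 = 1.1887 m


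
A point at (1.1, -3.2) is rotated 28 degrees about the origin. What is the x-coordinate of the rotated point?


x' = x*cos(theta) - y*sin(theta)
cos(28 deg) = 0.8829, sin(28 deg) = 0.4695
x' = 1.1 * 0.8829 - -3.2 * 0.4695
= 0.9712 - -1.5023
= 2.4736


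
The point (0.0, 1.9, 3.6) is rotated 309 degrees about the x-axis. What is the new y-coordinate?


Rotation about x-axis: y' = y*cos(theta) - z*sin(theta)
= 1.9 * 0.6293 - 3.6 * -0.7771
= 3.9934


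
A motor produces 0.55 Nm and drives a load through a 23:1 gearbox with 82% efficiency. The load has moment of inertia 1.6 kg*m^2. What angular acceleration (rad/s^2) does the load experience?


tau_out = tau_motor * N * eta
= 0.55 * 23 * 0.82 = 10.373 Nm
alpha = tau_out / I = 10.373 / 1.6
= 6.4831 rad/s^2


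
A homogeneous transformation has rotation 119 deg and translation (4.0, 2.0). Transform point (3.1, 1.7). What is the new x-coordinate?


x' = cos(theta)*px - sin(theta)*py + tx
= -0.4848*3.1 - 0.8746*1.7 + 4.0
= 1.0102


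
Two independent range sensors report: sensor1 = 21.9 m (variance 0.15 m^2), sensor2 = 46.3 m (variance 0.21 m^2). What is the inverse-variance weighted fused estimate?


w1 = (1/var1) / (1/var1 + 1/var2)
   = 6.6667 / (6.6667 + 4.7619) = 0.5833
w2 = 1 - w1 = 0.4167
fused = w1*s1 + w2*s2 = 12.775 + 19.2917
= 32.0667 m


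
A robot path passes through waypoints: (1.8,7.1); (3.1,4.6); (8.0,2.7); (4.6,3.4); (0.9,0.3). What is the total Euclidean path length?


Segment lengths:
  seg1 = sqrt((1.3)^2 + (-2.5)^2) = 2.8178
  seg2 = sqrt((4.9)^2 + (-1.9)^2) = 5.2555
  seg3 = sqrt((-3.4)^2 + (0.7)^2) = 3.4713
  seg4 = sqrt((-3.7)^2 + (-3.1)^2) = 4.827
Total = 16.3716


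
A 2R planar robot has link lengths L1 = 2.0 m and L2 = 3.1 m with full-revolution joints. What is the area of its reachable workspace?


r_max = L1 + L2 = 5.1 m
r_min = |L1 - L2| = 1.1 m
Area = pi*(r_max^2 - r_min^2)
= pi*(26.01 - 1.21)
= pi * 24.8
= 77.9115 m^2


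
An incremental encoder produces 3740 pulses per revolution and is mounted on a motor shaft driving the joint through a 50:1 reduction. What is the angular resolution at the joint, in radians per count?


counts per rev = 3740
effective counts at joint = 3740 * 50 = 187000
resolution = 2*pi / 187000
= 3.3600e-05 rad/count


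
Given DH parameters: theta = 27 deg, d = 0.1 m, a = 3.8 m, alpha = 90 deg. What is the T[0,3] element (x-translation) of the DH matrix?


T[0,3] = a * cos(theta)
= 3.8 * cos(27 deg)
= 3.8 * 0.891
= 3.3858


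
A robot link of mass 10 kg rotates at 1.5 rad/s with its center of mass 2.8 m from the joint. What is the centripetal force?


F = m * omega^2 * r
= 10 * 1.5^2 * 2.8
= 10 * 2.25 * 2.8
= 63.0 N


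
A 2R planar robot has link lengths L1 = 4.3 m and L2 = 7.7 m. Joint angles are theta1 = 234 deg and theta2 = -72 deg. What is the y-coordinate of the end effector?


Convert angles to radians: theta1 = 4.0841, theta2 = -1.2566
y = L1*sin(theta1) + L2*sin(theta1+theta2)
y = -3.4788 + 2.3794
y = -1.0993


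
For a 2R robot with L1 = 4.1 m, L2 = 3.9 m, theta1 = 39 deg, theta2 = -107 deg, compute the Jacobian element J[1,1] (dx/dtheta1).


J[1,1] = -L1*sin(t1) - L2*sin(t1+t2)
= -4.1*sin(39) - 3.9*sin(-68)
= 1.0358


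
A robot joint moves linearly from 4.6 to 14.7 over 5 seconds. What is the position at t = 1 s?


s = t/T = 1/5 = 0.2
p(t) = p0 + (pf-p0)*s
= 4.6 + (14.7 - 4.6) * 0.2
= 6.62


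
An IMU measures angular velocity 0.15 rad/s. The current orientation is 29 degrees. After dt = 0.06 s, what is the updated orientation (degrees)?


delta_theta = w * dt = 0.15 * 0.06 = 0.009 rad
= 0.5157 deg
theta_new = 29 + 0.5157 = 29.5157 deg


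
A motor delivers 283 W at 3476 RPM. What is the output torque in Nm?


omega = 3476 * 2*pi/60 = 364.0059 rad/s
tau = P / omega = 283 / 364.0059
= 0.7775 Nm


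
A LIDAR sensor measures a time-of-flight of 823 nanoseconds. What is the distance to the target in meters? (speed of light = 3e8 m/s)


tof = 823 ns = 8.23e-07 s
dist = c * tof / 2
= 3e8 * 8.23e-07 / 2
= 123.45 m


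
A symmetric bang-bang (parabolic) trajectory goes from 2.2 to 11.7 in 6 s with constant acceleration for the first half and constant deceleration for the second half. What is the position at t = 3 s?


Symmetric rest-to-rest: each phase covers (pf-p0)/2 in time T/2. 0.5*a*(T/2)^2 = (pf-p0)/2 => a = 4*(pf-p0)/T^2
a = 4*(11.7-2.2)/6^2 = 1.0556
t = 3 is in the acceleration phase (t <= T/2).
p = p0 + 0.5*a*t^2 = 2.2 + 0.5*1.0556*3^2
= 6.95


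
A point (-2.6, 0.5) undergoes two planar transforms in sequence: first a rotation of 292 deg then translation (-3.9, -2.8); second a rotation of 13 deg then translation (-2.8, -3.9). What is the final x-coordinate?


After transform 1:
x1 = cos(292)*-2.6 - sin(292)*0.5 + -3.9 = -4.4104
y1 = sin(292)*-2.6 + cos(292)*0.5 + -2.8 = -0.202
After transform 2:
x2 = cos(13)*-4.4104 - sin(13)*-0.202 + -2.8
= -7.0519


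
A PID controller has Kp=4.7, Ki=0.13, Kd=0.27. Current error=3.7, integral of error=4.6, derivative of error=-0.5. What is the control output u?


u = Kp*e + Ki*int(e) + Kd*de/dt
= 4.7*3.7 + 0.13*4.6 + 0.27*(-0.5)
= 17.39 + 0.598 + -0.135
= 17.853


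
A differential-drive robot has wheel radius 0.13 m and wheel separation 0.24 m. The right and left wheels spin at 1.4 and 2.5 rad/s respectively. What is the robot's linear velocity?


vR = r*wR = 0.13*1.4 = 0.182 m/s
vL = r*wL = 0.13*2.5 = 0.325 m/s
v = (vR+vL)/2 = 0.2535 m/s
omega = (vR-vL)/L = -0.5958 rad/s
linear velocity = 0.2535 m/s


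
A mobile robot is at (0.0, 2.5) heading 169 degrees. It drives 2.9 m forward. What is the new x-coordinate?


x_new = x0 + d*cos(theta)
= 0.0 + 2.9*cos(169)
= 0.0 + -2.8467
= -2.8467


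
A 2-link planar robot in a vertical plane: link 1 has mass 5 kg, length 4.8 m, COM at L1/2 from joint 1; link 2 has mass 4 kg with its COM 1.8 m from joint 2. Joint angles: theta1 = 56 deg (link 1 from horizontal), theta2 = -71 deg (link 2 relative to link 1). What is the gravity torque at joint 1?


Horizontal distance from joint 1 to link-1 COM:
  x_c1 = (L1/2)*cos(t1) = 2.4 * 0.5592 = 1.3421 m
Horizontal distance from joint 1 to link-2 COM:
  x_c2 = L1*cos(t1) + Lc2*cos(t1+t2)
       = 4.8*0.5592 + 1.8*0.9659 = 4.4228 m
tau1 = m1*g*x_c1 + m2*g*x_c2
     = 5*9.81*1.3421 + 4*9.81*4.4228
     = 65.8282 + 173.5504
     = 239.3786 Nm


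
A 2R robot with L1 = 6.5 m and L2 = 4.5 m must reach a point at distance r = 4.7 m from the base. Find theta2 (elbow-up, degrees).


cos(theta2) = (r^2 - L1^2 - L2^2) / (2*L1*L2)
cos(theta2) = (22.09 - 42.25 - 20.25) / 58.5
cos(theta2) = -0.690769
theta2 = 133.691 degrees


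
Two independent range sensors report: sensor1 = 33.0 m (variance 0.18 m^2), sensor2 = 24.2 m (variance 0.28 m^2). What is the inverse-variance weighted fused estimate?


w1 = (1/var1) / (1/var1 + 1/var2)
   = 5.5556 / (5.5556 + 3.5714) = 0.6087
w2 = 1 - w1 = 0.3913
fused = w1*s1 + w2*s2 = 20.087 + 9.4696
= 29.5565 m


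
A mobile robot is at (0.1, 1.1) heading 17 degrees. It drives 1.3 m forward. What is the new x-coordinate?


x_new = x0 + d*cos(theta)
= 0.1 + 1.3*cos(17)
= 0.1 + 1.2432
= 1.3432


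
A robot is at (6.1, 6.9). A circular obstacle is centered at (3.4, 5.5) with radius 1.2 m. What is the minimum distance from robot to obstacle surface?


center_dist = sqrt((6.1-3.4)^2 + (6.9-5.5)^2)
= sqrt(7.29 + 1.96)
= 3.0414
min_dist = center_dist - radius = 3.0414 - 1.2 = 1.8414 m


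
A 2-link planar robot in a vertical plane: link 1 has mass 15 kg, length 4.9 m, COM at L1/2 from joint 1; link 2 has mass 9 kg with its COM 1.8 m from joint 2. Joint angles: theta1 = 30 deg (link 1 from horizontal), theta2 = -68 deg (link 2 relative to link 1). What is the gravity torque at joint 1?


Horizontal distance from joint 1 to link-1 COM:
  x_c1 = (L1/2)*cos(t1) = 2.45 * 0.866 = 2.1218 m
Horizontal distance from joint 1 to link-2 COM:
  x_c2 = L1*cos(t1) + Lc2*cos(t1+t2)
       = 4.9*0.866 + 1.8*0.788 = 5.6619 m
tau1 = m1*g*x_c1 + m2*g*x_c2
     = 15*9.81*2.1218 + 9*9.81*5.6619
     = 312.2173 + 499.893
     = 812.1103 Nm


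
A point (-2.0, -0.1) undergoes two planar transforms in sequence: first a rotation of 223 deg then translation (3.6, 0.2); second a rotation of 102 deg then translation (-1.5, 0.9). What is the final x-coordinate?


After transform 1:
x1 = cos(223)*-2.0 - sin(223)*-0.1 + 3.6 = 4.9945
y1 = sin(223)*-2.0 + cos(223)*-0.1 + 0.2 = 1.6371
After transform 2:
x2 = cos(102)*4.9945 - sin(102)*1.6371 + -1.5
= -4.1398


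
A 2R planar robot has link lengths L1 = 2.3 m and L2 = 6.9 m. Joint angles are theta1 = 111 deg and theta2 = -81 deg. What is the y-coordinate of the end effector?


Convert angles to radians: theta1 = 1.9373, theta2 = -1.4137
y = L1*sin(theta1) + L2*sin(theta1+theta2)
y = 2.1472 + 3.45
y = 5.5972


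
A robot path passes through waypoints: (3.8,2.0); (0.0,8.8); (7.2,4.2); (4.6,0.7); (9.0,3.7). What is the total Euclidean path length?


Segment lengths:
  seg1 = sqrt((-3.8)^2 + (6.8)^2) = 7.7897
  seg2 = sqrt((7.2)^2 + (-4.6)^2) = 8.544
  seg3 = sqrt((-2.6)^2 + (-3.5)^2) = 4.36
  seg4 = sqrt((4.4)^2 + (3.0)^2) = 5.3254
Total = 26.0192


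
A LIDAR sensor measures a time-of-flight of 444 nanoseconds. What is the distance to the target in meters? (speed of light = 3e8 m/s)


tof = 444 ns = 4.44e-07 s
dist = c * tof / 2
= 3e8 * 4.44e-07 / 2
= 66.6 m


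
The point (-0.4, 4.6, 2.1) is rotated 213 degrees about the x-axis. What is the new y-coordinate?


Rotation about x-axis: y' = y*cos(theta) - z*sin(theta)
= 4.6 * -0.8387 - 2.1 * -0.5446
= -2.7141


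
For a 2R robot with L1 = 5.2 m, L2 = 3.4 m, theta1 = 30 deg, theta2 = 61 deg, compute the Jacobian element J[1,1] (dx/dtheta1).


J[1,1] = -L1*sin(t1) - L2*sin(t1+t2)
= -5.2*sin(30) - 3.4*sin(91)
= -5.9995


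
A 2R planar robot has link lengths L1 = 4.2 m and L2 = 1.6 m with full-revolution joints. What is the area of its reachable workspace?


r_max = L1 + L2 = 5.8 m
r_min = |L1 - L2| = 2.6 m
Area = pi*(r_max^2 - r_min^2)
= pi*(33.64 - 6.76)
= pi * 26.88
= 84.446 m^2


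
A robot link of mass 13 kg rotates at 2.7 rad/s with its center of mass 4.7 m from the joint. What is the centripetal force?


F = m * omega^2 * r
= 13 * 2.7^2 * 4.7
= 13 * 7.29 * 4.7
= 445.419 N


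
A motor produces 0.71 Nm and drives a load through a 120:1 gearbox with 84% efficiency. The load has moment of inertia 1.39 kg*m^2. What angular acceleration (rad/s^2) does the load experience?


tau_out = tau_motor * N * eta
= 0.71 * 120 * 0.84 = 71.568 Nm
alpha = tau_out / I = 71.568 / 1.39
= 51.4878 rad/s^2


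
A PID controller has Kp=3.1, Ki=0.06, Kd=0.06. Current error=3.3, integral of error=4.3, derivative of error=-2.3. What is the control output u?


u = Kp*e + Ki*int(e) + Kd*de/dt
= 3.1*3.3 + 0.06*4.3 + 0.06*(-2.3)
= 10.23 + 0.258 + -0.138
= 10.35


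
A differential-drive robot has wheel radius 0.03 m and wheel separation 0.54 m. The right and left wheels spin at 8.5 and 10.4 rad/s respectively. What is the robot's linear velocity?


vR = r*wR = 0.03*8.5 = 0.255 m/s
vL = r*wL = 0.03*10.4 = 0.312 m/s
v = (vR+vL)/2 = 0.2835 m/s
omega = (vR-vL)/L = -0.1056 rad/s
linear velocity = 0.2835 m/s


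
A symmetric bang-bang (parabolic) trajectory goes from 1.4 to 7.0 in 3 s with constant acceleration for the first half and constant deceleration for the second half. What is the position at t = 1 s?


Symmetric rest-to-rest: each phase covers (pf-p0)/2 in time T/2. 0.5*a*(T/2)^2 = (pf-p0)/2 => a = 4*(pf-p0)/T^2
a = 4*(7.0-1.4)/3^2 = 2.4889
t = 1 is in the acceleration phase (t <= T/2).
p = p0 + 0.5*a*t^2 = 1.4 + 0.5*2.4889*1^2
= 2.6444


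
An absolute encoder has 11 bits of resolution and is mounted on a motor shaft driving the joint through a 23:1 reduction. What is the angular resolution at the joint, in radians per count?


counts = 2^11 = 2048
effective counts at joint = 2048 * 23 = 47104
resolution = 2*pi / 47104
= 1.3339e-04 rad/count


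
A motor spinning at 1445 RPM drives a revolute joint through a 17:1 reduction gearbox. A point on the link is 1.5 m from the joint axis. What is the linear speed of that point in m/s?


omega_motor = 1445 * 2*pi/60 = 151.32 rad/s
omega_joint = omega_motor / 17 = 8.9012 rad/s
v = omega_joint * r = 8.9012 * 1.5
= 13.3518 m/s


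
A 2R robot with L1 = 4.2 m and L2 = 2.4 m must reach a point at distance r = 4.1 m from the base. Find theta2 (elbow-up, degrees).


cos(theta2) = (r^2 - L1^2 - L2^2) / (2*L1*L2)
cos(theta2) = (16.81 - 17.64 - 5.76) / 20.16
cos(theta2) = -0.326885
theta2 = 109.0798 degrees


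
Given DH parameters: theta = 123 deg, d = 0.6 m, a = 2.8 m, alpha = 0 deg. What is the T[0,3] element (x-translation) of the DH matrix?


T[0,3] = a * cos(theta)
= 2.8 * cos(123 deg)
= 2.8 * -0.5446
= -1.525


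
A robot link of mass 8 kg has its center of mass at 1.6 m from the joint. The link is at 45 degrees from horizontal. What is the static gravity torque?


tau = m*g*L*cos(angle)
= 8 * 9.81 * 1.6 * cos(45 deg)
= 8 * 9.81 * 1.6 * 0.7071
= 88.79 Nm


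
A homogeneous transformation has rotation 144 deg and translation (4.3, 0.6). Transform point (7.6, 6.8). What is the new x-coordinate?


x' = cos(theta)*px - sin(theta)*py + tx
= -0.809*7.6 - 0.5878*6.8 + 4.3
= -5.8455


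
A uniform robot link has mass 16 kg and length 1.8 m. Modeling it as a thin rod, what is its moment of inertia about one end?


I = (1/3) * m * L^2
= (1/3) * 16 * 1.8^2
= 0.333333 * 16 * 3.24
= 17.28 kg*m^2


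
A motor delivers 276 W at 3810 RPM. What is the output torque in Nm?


omega = 3810 * 2*pi/60 = 398.9823 rad/s
tau = P / omega = 276 / 398.9823
= 0.6918 Nm


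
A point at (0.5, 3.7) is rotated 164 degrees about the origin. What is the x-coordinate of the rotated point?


x' = x*cos(theta) - y*sin(theta)
cos(164 deg) = -0.9613, sin(164 deg) = 0.2756
x' = 0.5 * -0.9613 - 3.7 * 0.2756
= -0.4806 - 1.0199
= -1.5005


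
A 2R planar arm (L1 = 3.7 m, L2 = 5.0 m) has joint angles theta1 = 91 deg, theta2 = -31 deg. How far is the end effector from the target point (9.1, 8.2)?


End effector via forward kinematics:
x = L1*cos(t1) + L2*cos(t1+t2) = 2.4354
y = L1*sin(t1) + L2*sin(t1+t2) = 8.0296
Distance to target:
d = sqrt((9.1 - 2.4354)^2 + (8.2 - 8.0296)^2)
= sqrt(44.4165 + 0.029)
= 6.6668 m


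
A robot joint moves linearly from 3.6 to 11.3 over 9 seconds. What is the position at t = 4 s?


s = t/T = 4/9 = 0.4444
p(t) = p0 + (pf-p0)*s
= 3.6 + (11.3 - 3.6) * 0.4444
= 7.0222


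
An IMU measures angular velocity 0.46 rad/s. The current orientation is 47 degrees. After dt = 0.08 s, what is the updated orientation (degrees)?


delta_theta = w * dt = 0.46 * 0.08 = 0.0368 rad
= 2.1085 deg
theta_new = 47 + 2.1085 = 49.1085 deg


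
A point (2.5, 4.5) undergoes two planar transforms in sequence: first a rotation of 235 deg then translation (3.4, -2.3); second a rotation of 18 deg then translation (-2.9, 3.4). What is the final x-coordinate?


After transform 1:
x1 = cos(235)*2.5 - sin(235)*4.5 + 3.4 = 5.6522
y1 = sin(235)*2.5 + cos(235)*4.5 + -2.3 = -6.929
After transform 2:
x2 = cos(18)*5.6522 - sin(18)*-6.929 + -2.9
= 4.6168


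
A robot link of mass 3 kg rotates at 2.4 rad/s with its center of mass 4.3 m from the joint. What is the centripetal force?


F = m * omega^2 * r
= 3 * 2.4^2 * 4.3
= 3 * 5.76 * 4.3
= 74.304 N


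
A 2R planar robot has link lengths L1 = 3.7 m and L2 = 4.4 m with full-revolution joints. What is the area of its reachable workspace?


r_max = L1 + L2 = 8.1 m
r_min = |L1 - L2| = 0.7 m
Area = pi*(r_max^2 - r_min^2)
= pi*(65.61 - 0.49)
= pi * 65.12
= 204.5805 m^2


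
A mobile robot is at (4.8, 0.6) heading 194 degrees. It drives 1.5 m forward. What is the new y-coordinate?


y_new = y0 + d*sin(theta)
= 0.6 + 1.5*sin(194)
= 0.6 + -0.3629
= 0.2371


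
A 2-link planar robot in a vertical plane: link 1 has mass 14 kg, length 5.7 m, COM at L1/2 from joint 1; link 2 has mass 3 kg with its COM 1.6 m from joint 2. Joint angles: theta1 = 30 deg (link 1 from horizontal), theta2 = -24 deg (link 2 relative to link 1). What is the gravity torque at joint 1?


Horizontal distance from joint 1 to link-1 COM:
  x_c1 = (L1/2)*cos(t1) = 2.85 * 0.866 = 2.4682 m
Horizontal distance from joint 1 to link-2 COM:
  x_c2 = L1*cos(t1) + Lc2*cos(t1+t2)
       = 5.7*0.866 + 1.6*0.9945 = 6.5276 m
tau1 = m1*g*x_c1 + m2*g*x_c2
     = 14*9.81*2.4682 + 3*9.81*6.5276
     = 338.9788 + 192.1067
     = 531.0855 Nm


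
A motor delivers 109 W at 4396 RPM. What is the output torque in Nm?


omega = 4396 * 2*pi/60 = 460.348 rad/s
tau = P / omega = 109 / 460.348
= 0.2368 Nm


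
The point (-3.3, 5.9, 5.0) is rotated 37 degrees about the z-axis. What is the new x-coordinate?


Rotation about z-axis: x' = x*cos(theta) - y*sin(theta)
= -3.3 * 0.7986 - 5.9 * 0.6018
= -6.1862


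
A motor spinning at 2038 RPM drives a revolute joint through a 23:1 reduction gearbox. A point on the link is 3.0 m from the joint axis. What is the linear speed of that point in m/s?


omega_motor = 2038 * 2*pi/60 = 213.4189 rad/s
omega_joint = omega_motor / 23 = 9.2791 rad/s
v = omega_joint * r = 9.2791 * 3.0
= 27.8372 m/s


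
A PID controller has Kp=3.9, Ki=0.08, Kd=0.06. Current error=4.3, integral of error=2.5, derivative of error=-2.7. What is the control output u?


u = Kp*e + Ki*int(e) + Kd*de/dt
= 3.9*4.3 + 0.08*2.5 + 0.06*(-2.7)
= 16.77 + 0.2 + -0.162
= 16.808


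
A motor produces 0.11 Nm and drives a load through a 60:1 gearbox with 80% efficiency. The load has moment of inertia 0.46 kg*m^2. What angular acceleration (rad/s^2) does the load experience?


tau_out = tau_motor * N * eta
= 0.11 * 60 * 0.8 = 5.28 Nm
alpha = tau_out / I = 5.28 / 0.46
= 11.4783 rad/s^2


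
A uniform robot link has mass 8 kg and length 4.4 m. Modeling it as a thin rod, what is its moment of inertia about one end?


I = (1/3) * m * L^2
= (1/3) * 8 * 4.4^2
= 0.333333 * 8 * 19.36
= 51.6267 kg*m^2


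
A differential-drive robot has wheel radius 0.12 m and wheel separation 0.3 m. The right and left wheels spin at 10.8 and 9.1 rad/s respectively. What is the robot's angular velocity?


vR = r*wR = 0.12*10.8 = 1.296 m/s
vL = r*wL = 0.12*9.1 = 1.092 m/s
v = (vR+vL)/2 = 1.194 m/s
omega = (vR-vL)/L = 0.68 rad/s
angular velocity = 0.68 rad/s


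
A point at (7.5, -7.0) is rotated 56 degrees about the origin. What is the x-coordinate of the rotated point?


x' = x*cos(theta) - y*sin(theta)
cos(56 deg) = 0.5592, sin(56 deg) = 0.829
x' = 7.5 * 0.5592 - -7.0 * 0.829
= 4.1939 - -5.8033
= 9.9972


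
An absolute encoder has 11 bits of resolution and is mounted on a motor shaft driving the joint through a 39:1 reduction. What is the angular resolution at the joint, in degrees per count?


counts = 2^11 = 2048
effective counts at joint = 2048 * 39 = 79872
resolution = 360 / 79872
= 0.0045 deg/count


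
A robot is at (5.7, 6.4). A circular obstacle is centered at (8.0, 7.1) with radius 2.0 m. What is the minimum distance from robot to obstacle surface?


center_dist = sqrt((5.7-8.0)^2 + (6.4-7.1)^2)
= sqrt(5.29 + 0.49)
= 2.4042
min_dist = center_dist - radius = 2.4042 - 2.0 = 0.4042 m


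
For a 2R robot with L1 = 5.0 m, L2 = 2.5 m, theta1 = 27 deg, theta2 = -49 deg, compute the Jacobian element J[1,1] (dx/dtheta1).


J[1,1] = -L1*sin(t1) - L2*sin(t1+t2)
= -5.0*sin(27) - 2.5*sin(-22)
= -1.3334


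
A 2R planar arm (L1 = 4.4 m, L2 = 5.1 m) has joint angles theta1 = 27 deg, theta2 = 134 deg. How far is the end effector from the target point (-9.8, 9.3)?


End effector via forward kinematics:
x = L1*cos(t1) + L2*cos(t1+t2) = -0.9017
y = L1*sin(t1) + L2*sin(t1+t2) = 3.658
Distance to target:
d = sqrt((-9.8 - -0.9017)^2 + (9.3 - 3.658)^2)
= sqrt(79.1795 + 31.8327)
= 10.5362 m


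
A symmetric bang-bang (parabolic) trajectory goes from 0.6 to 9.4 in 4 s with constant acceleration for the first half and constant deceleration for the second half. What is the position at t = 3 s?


Symmetric rest-to-rest: each phase covers (pf-p0)/2 in time T/2. 0.5*a*(T/2)^2 = (pf-p0)/2 => a = 4*(pf-p0)/T^2
a = 4*(9.4-0.6)/4^2 = 2.2
t = 3 is in the deceleration phase (t > T/2).
p = pf - 0.5*a*(T-t)^2 = 9.4 - 0.5*2.2*1^2
= 8.3


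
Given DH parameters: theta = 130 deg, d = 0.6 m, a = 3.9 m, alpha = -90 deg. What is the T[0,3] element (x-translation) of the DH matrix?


T[0,3] = a * cos(theta)
= 3.9 * cos(130 deg)
= 3.9 * -0.6428
= -2.5069


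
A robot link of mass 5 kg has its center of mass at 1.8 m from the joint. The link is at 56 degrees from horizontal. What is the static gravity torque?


tau = m*g*L*cos(angle)
= 5 * 9.81 * 1.8 * cos(56 deg)
= 5 * 9.81 * 1.8 * 0.5592
= 49.3711 Nm


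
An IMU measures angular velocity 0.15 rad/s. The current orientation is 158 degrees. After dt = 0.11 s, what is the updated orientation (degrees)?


delta_theta = w * dt = 0.15 * 0.11 = 0.0165 rad
= 0.9454 deg
theta_new = 158 + 0.9454 = 158.9454 deg


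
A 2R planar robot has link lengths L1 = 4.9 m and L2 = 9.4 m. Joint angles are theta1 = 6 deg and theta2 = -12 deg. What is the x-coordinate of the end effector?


Convert angles to radians: theta1 = 0.1047, theta2 = -0.2094
x = L1*cos(theta1) + L2*cos(theta1+theta2)
x = 4.8732 + 9.3485
x = 14.2217


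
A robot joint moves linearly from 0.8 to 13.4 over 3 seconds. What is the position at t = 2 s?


s = t/T = 2/3 = 0.6667
p(t) = p0 + (pf-p0)*s
= 0.8 + (13.4 - 0.8) * 0.6667
= 9.2


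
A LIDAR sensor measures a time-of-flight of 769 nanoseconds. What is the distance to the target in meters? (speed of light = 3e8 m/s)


tof = 769 ns = 7.69e-07 s
dist = c * tof / 2
= 3e8 * 7.69e-07 / 2
= 115.35 m


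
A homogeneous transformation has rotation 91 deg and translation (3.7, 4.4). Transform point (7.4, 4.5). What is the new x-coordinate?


x' = cos(theta)*px - sin(theta)*py + tx
= -0.0175*7.4 - 0.9998*4.5 + 3.7
= -0.9285


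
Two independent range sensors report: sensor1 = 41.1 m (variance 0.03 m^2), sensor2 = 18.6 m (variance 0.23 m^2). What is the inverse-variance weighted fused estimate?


w1 = (1/var1) / (1/var1 + 1/var2)
   = 33.3333 / (33.3333 + 4.3478) = 0.8846
w2 = 1 - w1 = 0.1154
fused = w1*s1 + w2*s2 = 36.3577 + 2.1462
= 38.5038 m


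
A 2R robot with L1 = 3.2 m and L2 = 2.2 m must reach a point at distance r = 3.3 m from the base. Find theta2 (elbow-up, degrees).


cos(theta2) = (r^2 - L1^2 - L2^2) / (2*L1*L2)
cos(theta2) = (10.89 - 10.24 - 4.84) / 14.08
cos(theta2) = -0.297585
theta2 = 107.3126 degrees


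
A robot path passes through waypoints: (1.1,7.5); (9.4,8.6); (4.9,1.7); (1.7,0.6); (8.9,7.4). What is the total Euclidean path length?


Segment lengths:
  seg1 = sqrt((8.3)^2 + (1.1)^2) = 8.3726
  seg2 = sqrt((-4.5)^2 + (-6.9)^2) = 8.2377
  seg3 = sqrt((-3.2)^2 + (-1.1)^2) = 3.3838
  seg4 = sqrt((7.2)^2 + (6.8)^2) = 9.9035
Total = 29.8976


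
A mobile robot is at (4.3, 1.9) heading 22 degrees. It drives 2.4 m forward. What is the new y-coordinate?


y_new = y0 + d*sin(theta)
= 1.9 + 2.4*sin(22)
= 1.9 + 0.8991
= 2.7991


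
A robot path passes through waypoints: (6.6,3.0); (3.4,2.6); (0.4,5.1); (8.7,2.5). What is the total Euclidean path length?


Segment lengths:
  seg1 = sqrt((-3.2)^2 + (-0.4)^2) = 3.2249
  seg2 = sqrt((-3.0)^2 + (2.5)^2) = 3.9051
  seg3 = sqrt((8.3)^2 + (-2.6)^2) = 8.6977
Total = 15.8277


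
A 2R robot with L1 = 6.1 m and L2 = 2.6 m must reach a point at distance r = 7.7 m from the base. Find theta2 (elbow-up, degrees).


cos(theta2) = (r^2 - L1^2 - L2^2) / (2*L1*L2)
cos(theta2) = (59.29 - 37.21 - 6.76) / 31.72
cos(theta2) = 0.482976
theta2 = 61.12 degrees


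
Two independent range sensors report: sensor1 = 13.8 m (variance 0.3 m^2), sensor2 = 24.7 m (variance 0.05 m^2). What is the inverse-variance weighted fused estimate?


w1 = (1/var1) / (1/var1 + 1/var2)
   = 3.3333 / (3.3333 + 20.0) = 0.1429
w2 = 1 - w1 = 0.8571
fused = w1*s1 + w2*s2 = 1.9714 + 21.1714
= 23.1429 m


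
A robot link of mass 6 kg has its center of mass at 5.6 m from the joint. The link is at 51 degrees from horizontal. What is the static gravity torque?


tau = m*g*L*cos(angle)
= 6 * 9.81 * 5.6 * cos(51 deg)
= 6 * 9.81 * 5.6 * 0.6293
= 207.4341 Nm


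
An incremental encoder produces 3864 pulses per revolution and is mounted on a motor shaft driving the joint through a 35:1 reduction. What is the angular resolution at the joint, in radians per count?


counts per rev = 3864
effective counts at joint = 3864 * 35 = 135240
resolution = 2*pi / 135240
= 4.6460e-05 rad/count


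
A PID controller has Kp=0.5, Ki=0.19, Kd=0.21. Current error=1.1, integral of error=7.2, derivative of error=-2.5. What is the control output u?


u = Kp*e + Ki*int(e) + Kd*de/dt
= 0.5*1.1 + 0.19*7.2 + 0.21*(-2.5)
= 0.55 + 1.368 + -0.525
= 1.393


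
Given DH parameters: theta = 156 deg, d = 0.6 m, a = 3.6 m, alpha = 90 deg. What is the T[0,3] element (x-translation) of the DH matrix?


T[0,3] = a * cos(theta)
= 3.6 * cos(156 deg)
= 3.6 * -0.9135
= -3.2888


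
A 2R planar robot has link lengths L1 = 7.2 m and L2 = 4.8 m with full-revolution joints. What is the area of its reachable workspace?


r_max = L1 + L2 = 12.0 m
r_min = |L1 - L2| = 2.4 m
Area = pi*(r_max^2 - r_min^2)
= pi*(144.0 - 5.76)
= pi * 138.24
= 434.2938 m^2


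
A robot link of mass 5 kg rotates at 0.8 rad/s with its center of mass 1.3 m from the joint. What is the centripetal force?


F = m * omega^2 * r
= 5 * 0.8^2 * 1.3
= 5 * 0.64 * 1.3
= 4.16 N


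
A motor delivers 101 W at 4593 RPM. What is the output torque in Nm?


omega = 4593 * 2*pi/60 = 480.9778 rad/s
tau = P / omega = 101 / 480.9778
= 0.21 Nm


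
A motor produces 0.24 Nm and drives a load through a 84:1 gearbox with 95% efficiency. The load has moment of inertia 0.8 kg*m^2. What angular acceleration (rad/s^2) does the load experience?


tau_out = tau_motor * N * eta
= 0.24 * 84 * 0.95 = 19.152 Nm
alpha = tau_out / I = 19.152 / 0.8
= 23.94 rad/s^2


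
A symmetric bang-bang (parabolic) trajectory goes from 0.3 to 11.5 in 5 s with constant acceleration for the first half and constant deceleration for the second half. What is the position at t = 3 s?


Symmetric rest-to-rest: each phase covers (pf-p0)/2 in time T/2. 0.5*a*(T/2)^2 = (pf-p0)/2 => a = 4*(pf-p0)/T^2
a = 4*(11.5-0.3)/5^2 = 1.792
t = 3 is in the deceleration phase (t > T/2).
p = pf - 0.5*a*(T-t)^2 = 11.5 - 0.5*1.792*2^2
= 7.916


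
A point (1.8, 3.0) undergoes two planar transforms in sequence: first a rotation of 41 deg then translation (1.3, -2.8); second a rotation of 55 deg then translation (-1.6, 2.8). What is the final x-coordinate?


After transform 1:
x1 = cos(41)*1.8 - sin(41)*3.0 + 1.3 = 0.6903
y1 = sin(41)*1.8 + cos(41)*3.0 + -2.8 = 0.645
After transform 2:
x2 = cos(55)*0.6903 - sin(55)*0.645 + -1.6
= -1.7324


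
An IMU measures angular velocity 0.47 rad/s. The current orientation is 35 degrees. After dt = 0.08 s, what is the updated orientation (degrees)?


delta_theta = w * dt = 0.47 * 0.08 = 0.0376 rad
= 2.1543 deg
theta_new = 35 + 2.1543 = 37.1543 deg


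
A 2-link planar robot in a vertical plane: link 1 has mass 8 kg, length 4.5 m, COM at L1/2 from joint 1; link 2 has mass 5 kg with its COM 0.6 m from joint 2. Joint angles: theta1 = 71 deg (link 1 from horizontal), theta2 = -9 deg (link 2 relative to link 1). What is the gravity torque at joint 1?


Horizontal distance from joint 1 to link-1 COM:
  x_c1 = (L1/2)*cos(t1) = 2.25 * 0.3256 = 0.7325 m
Horizontal distance from joint 1 to link-2 COM:
  x_c2 = L1*cos(t1) + Lc2*cos(t1+t2)
       = 4.5*0.3256 + 0.6*0.4695 = 1.7467 m
tau1 = m1*g*x_c1 + m2*g*x_c2
     = 8*9.81*0.7325 + 5*9.81*1.7467
     = 57.4888 + 85.6776
     = 143.1664 Nm


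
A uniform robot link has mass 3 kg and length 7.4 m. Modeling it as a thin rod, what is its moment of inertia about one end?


I = (1/3) * m * L^2
= (1/3) * 3 * 7.4^2
= 0.333333 * 3 * 54.76
= 54.76 kg*m^2


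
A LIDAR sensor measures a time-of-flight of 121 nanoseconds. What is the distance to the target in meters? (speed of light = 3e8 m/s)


tof = 121 ns = 1.21e-07 s
dist = c * tof / 2
= 3e8 * 1.21e-07 / 2
= 18.15 m


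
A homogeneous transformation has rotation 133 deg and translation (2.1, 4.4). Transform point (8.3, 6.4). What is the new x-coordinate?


x' = cos(theta)*px - sin(theta)*py + tx
= -0.682*8.3 - 0.7314*6.4 + 2.1
= -8.2413


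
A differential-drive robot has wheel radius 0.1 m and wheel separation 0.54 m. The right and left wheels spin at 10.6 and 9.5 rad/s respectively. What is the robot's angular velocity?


vR = r*wR = 0.1*10.6 = 1.06 m/s
vL = r*wL = 0.1*9.5 = 0.95 m/s
v = (vR+vL)/2 = 1.005 m/s
omega = (vR-vL)/L = 0.2037 rad/s
angular velocity = 0.2037 rad/s


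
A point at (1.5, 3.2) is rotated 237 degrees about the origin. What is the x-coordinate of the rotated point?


x' = x*cos(theta) - y*sin(theta)
cos(237 deg) = -0.5446, sin(237 deg) = -0.8387
x' = 1.5 * -0.5446 - 3.2 * -0.8387
= -0.817 - -2.6837
= 1.8668


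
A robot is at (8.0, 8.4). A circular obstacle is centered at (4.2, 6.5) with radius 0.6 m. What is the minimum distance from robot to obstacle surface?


center_dist = sqrt((8.0-4.2)^2 + (8.4-6.5)^2)
= sqrt(14.44 + 3.61)
= 4.2485
min_dist = center_dist - radius = 4.2485 - 0.6 = 3.6485 m


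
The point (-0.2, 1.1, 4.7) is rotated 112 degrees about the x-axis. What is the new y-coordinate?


Rotation about x-axis: y' = y*cos(theta) - z*sin(theta)
= 1.1 * -0.3746 - 4.7 * 0.9272
= -4.7698


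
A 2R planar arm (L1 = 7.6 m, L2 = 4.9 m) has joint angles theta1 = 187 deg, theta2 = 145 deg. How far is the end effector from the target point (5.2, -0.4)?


End effector via forward kinematics:
x = L1*cos(t1) + L2*cos(t1+t2) = -3.2169
y = L1*sin(t1) + L2*sin(t1+t2) = -3.2266
Distance to target:
d = sqrt((5.2 - -3.2169)^2 + (-0.4 - -3.2266)^2)
= sqrt(70.8443 + 7.9898)
= 8.8789 m


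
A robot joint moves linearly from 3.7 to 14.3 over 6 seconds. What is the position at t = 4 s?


s = t/T = 4/6 = 0.6667
p(t) = p0 + (pf-p0)*s
= 3.7 + (14.3 - 3.7) * 0.6667
= 10.7667


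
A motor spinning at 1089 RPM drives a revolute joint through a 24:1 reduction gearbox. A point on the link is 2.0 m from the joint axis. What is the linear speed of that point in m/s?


omega_motor = 1089 * 2*pi/60 = 114.0398 rad/s
omega_joint = omega_motor / 24 = 4.7517 rad/s
v = omega_joint * r = 4.7517 * 2.0
= 9.5033 m/s


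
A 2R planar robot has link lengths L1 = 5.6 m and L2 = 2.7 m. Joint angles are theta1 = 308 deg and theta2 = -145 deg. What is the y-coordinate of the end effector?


Convert angles to radians: theta1 = 5.3756, theta2 = -2.5307
y = L1*sin(theta1) + L2*sin(theta1+theta2)
y = -4.4129 + 0.7894
y = -3.6235


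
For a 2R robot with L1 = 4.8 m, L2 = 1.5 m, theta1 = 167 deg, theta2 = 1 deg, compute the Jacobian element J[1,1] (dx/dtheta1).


J[1,1] = -L1*sin(t1) - L2*sin(t1+t2)
= -4.8*sin(167) - 1.5*sin(168)
= -1.3916


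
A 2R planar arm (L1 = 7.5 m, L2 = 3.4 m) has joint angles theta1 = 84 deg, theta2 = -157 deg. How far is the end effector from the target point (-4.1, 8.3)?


End effector via forward kinematics:
x = L1*cos(t1) + L2*cos(t1+t2) = 1.778
y = L1*sin(t1) + L2*sin(t1+t2) = 4.2075
Distance to target:
d = sqrt((-4.1 - 1.778)^2 + (8.3 - 4.2075)^2)
= sqrt(34.5512 + 16.7487)
= 7.1624 m


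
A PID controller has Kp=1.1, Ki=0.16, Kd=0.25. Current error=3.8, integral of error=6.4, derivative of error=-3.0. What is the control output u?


u = Kp*e + Ki*int(e) + Kd*de/dt
= 1.1*3.8 + 0.16*6.4 + 0.25*(-3.0)
= 4.18 + 1.024 + -0.75
= 4.454


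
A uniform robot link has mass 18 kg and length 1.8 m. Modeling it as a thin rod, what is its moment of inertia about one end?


I = (1/3) * m * L^2
= (1/3) * 18 * 1.8^2
= 0.333333 * 18 * 3.24
= 19.44 kg*m^2


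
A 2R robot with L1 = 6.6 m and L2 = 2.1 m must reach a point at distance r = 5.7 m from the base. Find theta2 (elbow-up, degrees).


cos(theta2) = (r^2 - L1^2 - L2^2) / (2*L1*L2)
cos(theta2) = (32.49 - 43.56 - 4.41) / 27.72
cos(theta2) = -0.558442
theta2 = 123.9481 degrees


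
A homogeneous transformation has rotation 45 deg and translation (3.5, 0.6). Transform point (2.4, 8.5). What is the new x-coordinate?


x' = cos(theta)*px - sin(theta)*py + tx
= 0.7071*2.4 - 0.7071*8.5 + 3.5
= -0.8134


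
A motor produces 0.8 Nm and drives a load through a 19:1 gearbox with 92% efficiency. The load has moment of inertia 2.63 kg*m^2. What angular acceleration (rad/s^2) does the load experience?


tau_out = tau_motor * N * eta
= 0.8 * 19 * 0.92 = 13.984 Nm
alpha = tau_out / I = 13.984 / 2.63
= 5.3171 rad/s^2


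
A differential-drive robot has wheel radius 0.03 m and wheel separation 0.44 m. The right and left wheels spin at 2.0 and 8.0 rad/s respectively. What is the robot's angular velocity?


vR = r*wR = 0.03*2.0 = 0.06 m/s
vL = r*wL = 0.03*8.0 = 0.24 m/s
v = (vR+vL)/2 = 0.15 m/s
omega = (vR-vL)/L = -0.4091 rad/s
angular velocity = -0.4091 rad/s


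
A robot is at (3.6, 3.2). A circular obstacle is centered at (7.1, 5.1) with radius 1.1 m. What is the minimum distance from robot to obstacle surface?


center_dist = sqrt((3.6-7.1)^2 + (3.2-5.1)^2)
= sqrt(12.25 + 3.61)
= 3.9825
min_dist = center_dist - radius = 3.9825 - 1.1 = 2.8825 m


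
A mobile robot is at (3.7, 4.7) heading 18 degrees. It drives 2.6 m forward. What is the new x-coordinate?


x_new = x0 + d*cos(theta)
= 3.7 + 2.6*cos(18)
= 3.7 + 2.4727
= 6.1727


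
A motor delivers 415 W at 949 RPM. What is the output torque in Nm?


omega = 949 * 2*pi/60 = 99.379 rad/s
tau = P / omega = 415 / 99.379
= 4.1759 Nm


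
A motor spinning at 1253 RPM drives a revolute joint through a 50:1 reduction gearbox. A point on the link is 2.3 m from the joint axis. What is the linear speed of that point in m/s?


omega_motor = 1253 * 2*pi/60 = 131.2139 rad/s
omega_joint = omega_motor / 50 = 2.6243 rad/s
v = omega_joint * r = 2.6243 * 2.3
= 6.0358 m/s


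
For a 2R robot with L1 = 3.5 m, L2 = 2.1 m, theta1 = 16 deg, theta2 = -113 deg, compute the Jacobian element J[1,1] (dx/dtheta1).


J[1,1] = -L1*sin(t1) - L2*sin(t1+t2)
= -3.5*sin(16) - 2.1*sin(-97)
= 1.1196


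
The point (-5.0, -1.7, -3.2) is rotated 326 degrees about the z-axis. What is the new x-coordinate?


Rotation about z-axis: x' = x*cos(theta) - y*sin(theta)
= -5.0 * 0.829 - -1.7 * -0.5592
= -5.0958


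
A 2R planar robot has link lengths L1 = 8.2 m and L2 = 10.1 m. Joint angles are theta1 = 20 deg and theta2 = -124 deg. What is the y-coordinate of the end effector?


Convert angles to radians: theta1 = 0.3491, theta2 = -2.1642
y = L1*sin(theta1) + L2*sin(theta1+theta2)
y = 2.8046 + -9.8
y = -6.9954


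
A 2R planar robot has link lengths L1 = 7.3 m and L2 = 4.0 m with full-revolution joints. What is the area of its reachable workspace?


r_max = L1 + L2 = 11.3 m
r_min = |L1 - L2| = 3.3 m
Area = pi*(r_max^2 - r_min^2)
= pi*(127.69 - 10.89)
= pi * 116.8
= 366.938 m^2


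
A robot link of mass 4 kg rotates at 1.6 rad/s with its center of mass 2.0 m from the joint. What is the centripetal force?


F = m * omega^2 * r
= 4 * 1.6^2 * 2.0
= 4 * 2.56 * 2.0
= 20.48 N


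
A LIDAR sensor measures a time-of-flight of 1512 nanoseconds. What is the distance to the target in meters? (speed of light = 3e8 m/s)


tof = 1512 ns = 1.512e-06 s
dist = c * tof / 2
= 3e8 * 1.512e-06 / 2
= 226.8 m


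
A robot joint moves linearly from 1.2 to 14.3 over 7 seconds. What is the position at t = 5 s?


s = t/T = 5/7 = 0.7143
p(t) = p0 + (pf-p0)*s
= 1.2 + (14.3 - 1.2) * 0.7143
= 10.5571


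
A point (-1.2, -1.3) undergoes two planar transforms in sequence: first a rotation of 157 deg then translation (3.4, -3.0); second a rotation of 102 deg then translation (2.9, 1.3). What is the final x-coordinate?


After transform 1:
x1 = cos(157)*-1.2 - sin(157)*-1.3 + 3.4 = 5.0126
y1 = sin(157)*-1.2 + cos(157)*-1.3 + -3.0 = -2.2722
After transform 2:
x2 = cos(102)*5.0126 - sin(102)*-2.2722 + 2.9
= 4.0804


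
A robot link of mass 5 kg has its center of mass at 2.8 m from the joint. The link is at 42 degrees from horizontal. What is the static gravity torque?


tau = m*g*L*cos(angle)
= 5 * 9.81 * 2.8 * cos(42 deg)
= 5 * 9.81 * 2.8 * 0.7431
= 102.0635 Nm


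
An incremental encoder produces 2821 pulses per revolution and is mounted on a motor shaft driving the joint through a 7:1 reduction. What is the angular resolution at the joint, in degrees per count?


counts per rev = 2821
effective counts at joint = 2821 * 7 = 19747
resolution = 360 / 19747
= 0.0182 deg/count


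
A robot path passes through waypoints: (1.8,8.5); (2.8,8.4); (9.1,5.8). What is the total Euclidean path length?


Segment lengths:
  seg1 = sqrt((1.0)^2 + (-0.1)^2) = 1.005
  seg2 = sqrt((6.3)^2 + (-2.6)^2) = 6.8154
Total = 7.8204


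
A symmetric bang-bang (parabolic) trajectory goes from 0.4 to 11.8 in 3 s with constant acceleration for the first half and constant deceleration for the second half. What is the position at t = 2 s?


Symmetric rest-to-rest: each phase covers (pf-p0)/2 in time T/2. 0.5*a*(T/2)^2 = (pf-p0)/2 => a = 4*(pf-p0)/T^2
a = 4*(11.8-0.4)/3^2 = 5.0667
t = 2 is in the deceleration phase (t > T/2).
p = pf - 0.5*a*(T-t)^2 = 11.8 - 0.5*5.0667*1^2
= 9.2667


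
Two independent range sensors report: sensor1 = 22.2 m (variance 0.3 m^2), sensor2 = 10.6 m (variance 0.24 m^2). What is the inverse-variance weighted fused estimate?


w1 = (1/var1) / (1/var1 + 1/var2)
   = 3.3333 / (3.3333 + 4.1667) = 0.4444
w2 = 1 - w1 = 0.5556
fused = w1*s1 + w2*s2 = 9.8667 + 5.8889
= 15.7556 m


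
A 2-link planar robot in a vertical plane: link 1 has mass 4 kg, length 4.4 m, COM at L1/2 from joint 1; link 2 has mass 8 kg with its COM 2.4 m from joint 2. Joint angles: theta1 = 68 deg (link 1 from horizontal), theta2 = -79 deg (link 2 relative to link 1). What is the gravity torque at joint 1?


Horizontal distance from joint 1 to link-1 COM:
  x_c1 = (L1/2)*cos(t1) = 2.2 * 0.3746 = 0.8241 m
Horizontal distance from joint 1 to link-2 COM:
  x_c2 = L1*cos(t1) + Lc2*cos(t1+t2)
       = 4.4*0.3746 + 2.4*0.9816 = 4.0042 m
tau1 = m1*g*x_c1 + m2*g*x_c2
     = 4*9.81*0.8241 + 8*9.81*4.0042
     = 32.339 + 314.2476
     = 346.5866 Nm
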